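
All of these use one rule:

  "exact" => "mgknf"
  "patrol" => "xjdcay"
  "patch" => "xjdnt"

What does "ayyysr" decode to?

The shift increases by 1 at each position, starting from +8: 8, 9, 10, ….
Undoing it on ayyysr: a−8=s, y−9=p, y−10=o, y−11=n, s−12=g, r−13=e.

sponge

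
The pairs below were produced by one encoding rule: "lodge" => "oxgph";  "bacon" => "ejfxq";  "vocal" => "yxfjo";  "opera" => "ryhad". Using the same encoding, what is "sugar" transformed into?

vdjju

It's a Vigenère-style cipher with numeric key [3,9]: position i shifts by key[i mod 2].
On sugar: s+3=v, u+9=d, g+3=j, a+9=j, r+3=u.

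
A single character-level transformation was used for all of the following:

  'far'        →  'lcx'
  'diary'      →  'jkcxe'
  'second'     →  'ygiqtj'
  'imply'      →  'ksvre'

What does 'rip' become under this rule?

The shift depends on letter class: consonant f→l is +6, but vowel a→c is +2. Two shifts are in play — +2 for a/e/i/o/u, +6 for every other letter.
On rip: r(cons)+6=x, i(vowel)+2=k, p(cons)+6=v.

xkv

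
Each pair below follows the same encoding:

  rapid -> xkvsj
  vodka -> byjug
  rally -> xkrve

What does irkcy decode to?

chess

A repeating key of period 2 is used — shifts +6, +10 over and over.
Decoding irkcy: i−6=c, r−10=h, k−6=e, c−10=s, y−6=s.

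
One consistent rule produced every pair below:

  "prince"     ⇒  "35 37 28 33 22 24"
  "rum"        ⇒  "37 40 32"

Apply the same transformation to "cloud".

22 31 34 40 23

p is letter #16 and maps to 35: an offset of 19. The number is (letter's place in the alphabet, a=1) + 19.
On cloud: c=3→22, l=12→31, o=15→34, u=21→40, d=4→23.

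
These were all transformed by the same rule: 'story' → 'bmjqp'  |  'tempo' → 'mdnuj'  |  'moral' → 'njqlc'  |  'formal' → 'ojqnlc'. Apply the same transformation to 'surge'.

s(18)→b(1) and t(19)→m(12) fit y≡11x+11 (mod 26); the inverse of 11 mod 26 is 19. Treating letters as 0–25, the rule is x ↦ 11x + 11 (mod 26).
Applying it to surge: s(18)→11·18+11≡1=b; u(20)→11·20+11≡23=x; r(17)→11·17+11≡16=q; g(6)→11·6+11≡25=z; e(4)→11·4+11≡3=d (all mod 26).

bxqzd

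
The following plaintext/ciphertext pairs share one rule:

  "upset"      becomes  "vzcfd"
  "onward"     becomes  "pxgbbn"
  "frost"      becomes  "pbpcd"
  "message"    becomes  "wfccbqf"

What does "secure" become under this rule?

The shift depends on letter class: consonant p→z is +10, but vowel u→v is +1. The rule splits by letter class: vowels +1, consonants +10.
On secure: s(cons)+10=c, e(vowel)+1=f, c(cons)+10=m, u(vowel)+1=v, r(cons)+10=b, e(vowel)+1=f.

cfmvbf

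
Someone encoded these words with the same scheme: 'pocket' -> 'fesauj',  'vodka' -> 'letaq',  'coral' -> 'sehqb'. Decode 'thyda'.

Compare letters: p→f is +16, o→e is +16, c→s is +16 — a constant shift. It's a constant shift of +16 (ROT16).
Reversing it on thyda: t−16=d, h−16=r, y−16=i, d−16=n, a−16=k.

drink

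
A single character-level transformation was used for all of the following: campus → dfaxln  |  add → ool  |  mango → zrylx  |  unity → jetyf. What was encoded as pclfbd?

The output letters match the input read backwards, each shifted +11: campus reversed is supmac. Read the word backwards and shift each letter +11.
Decoding pclfbd: shift back: p−11=e, c−11=r, l−11=a, f−11=u, b−11=q, d−11=s → erauqs; then reverse → square.

square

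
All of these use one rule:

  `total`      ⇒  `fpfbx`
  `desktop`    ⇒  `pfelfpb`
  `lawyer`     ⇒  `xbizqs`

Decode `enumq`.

smile

It's a Vigenère-style cipher with numeric key [12,1]: position i shifts by key[i mod 2].
Reversing it on enumq: e−12=s, n−1=m, u−12=i, m−1=l, q−12=e.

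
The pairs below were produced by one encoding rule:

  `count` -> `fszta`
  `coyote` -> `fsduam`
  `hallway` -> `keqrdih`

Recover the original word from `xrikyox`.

undergo

In count: c→f is +3, o→s is +4, u→z is +5, n→t is +6 — the shift increases by 1 each position. Each letter shifts forward by (position + 3), i.e. 3, 4, 5, … — the shift grows by one for each successive letter.
Decoding xrikyox: x−3=u, r−4=n, i−5=d, k−6=e, y−7=r, o−8=g, x−9=o.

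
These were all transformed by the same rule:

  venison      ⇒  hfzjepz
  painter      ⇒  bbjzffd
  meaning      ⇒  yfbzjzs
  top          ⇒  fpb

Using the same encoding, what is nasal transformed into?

zbebx

The shift depends on letter class: consonant v→h is +12, but vowel e→f is +1. Two shifts are in play — +1 for a/e/i/o/u, +12 for every other letter.
On nasal: n(cons)+12=z, a(vowel)+1=b, s(cons)+12=e, a(vowel)+1=b, l(cons)+12=x.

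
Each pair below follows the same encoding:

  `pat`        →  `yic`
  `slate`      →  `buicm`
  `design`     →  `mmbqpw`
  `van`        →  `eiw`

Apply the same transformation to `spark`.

The shift depends on letter class: consonant p→y is +9, but vowel a→i is +8. Two shifts are in play — +8 for a/e/i/o/u, +9 for every other letter.
On spark: s(cons)+9=b, p(cons)+9=y, a(vowel)+8=i, r(cons)+9=a, k(cons)+9=t.

byiat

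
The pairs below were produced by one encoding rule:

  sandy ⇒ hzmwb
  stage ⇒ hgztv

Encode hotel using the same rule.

slgvo

Each letter is replaced by its mirror in the alphabet: a↔z, b↔y, c↔x, and so on (the Atbash cipher).
For hotel: h↔s, o↔l, t↔g, e↔v, l↔o.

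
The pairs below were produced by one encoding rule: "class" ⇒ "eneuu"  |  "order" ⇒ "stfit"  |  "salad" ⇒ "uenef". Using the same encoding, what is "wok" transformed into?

Vowels shift forward by 4 and consonants shift forward by 2.
For wok: w(cons)+2=y, o(vowel)+4=s, k(cons)+2=m.

ysm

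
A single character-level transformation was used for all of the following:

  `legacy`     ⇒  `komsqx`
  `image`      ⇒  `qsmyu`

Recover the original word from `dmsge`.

The output letters match the input read backwards, each shifted +12: legacy reversed is ycagel. The word is reversed, then every letter is shifted forward by 12.
Undoing it on dmsge: shift back: d−12=r, m−12=a, s−12=g, g−12=u, e−12=s → ragus; then reverse → sugar.

sugar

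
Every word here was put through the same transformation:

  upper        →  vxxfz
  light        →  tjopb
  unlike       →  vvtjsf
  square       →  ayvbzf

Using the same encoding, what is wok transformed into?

eps

The shift depends on letter class: consonant p→x is +8, but vowel u→v is +1. The rule splits by letter class: vowels +1, consonants +8.
On wok: w(cons)+8=e, o(vowel)+1=p, k(cons)+8=s.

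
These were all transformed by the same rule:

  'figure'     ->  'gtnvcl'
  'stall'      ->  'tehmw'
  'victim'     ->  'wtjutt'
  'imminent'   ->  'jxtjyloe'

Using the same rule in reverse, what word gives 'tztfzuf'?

It's a Vigenère-style cipher with numeric key [1,11,7]: position i shifts by key[i mod 3].
Reversing it on tztfzuf: t−1=s, z−11=o, t−7=m, f−1=e, z−11=o, u−7=n, f−1=e.

someone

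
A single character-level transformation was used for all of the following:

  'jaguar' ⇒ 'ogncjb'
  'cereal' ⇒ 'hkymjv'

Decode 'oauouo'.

jungle

Letter i (0-indexed) is shifted by i+5, so successive shifts are 5, 6, 7, ….
Undoing it on oauouo: o−5=j, a−6=u, u−7=n, o−8=g, u−9=l, o−10=e.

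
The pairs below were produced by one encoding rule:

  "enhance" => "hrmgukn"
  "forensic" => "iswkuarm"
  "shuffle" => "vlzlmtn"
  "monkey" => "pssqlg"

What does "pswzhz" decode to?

Letter i (0-indexed) is shifted by i+3, so successive shifts are 3, 4, 5, ….
Undoing it on pswzhz: p−3=m, s−4=o, w−5=r, z−6=t, h−7=a, z−8=r.

mortar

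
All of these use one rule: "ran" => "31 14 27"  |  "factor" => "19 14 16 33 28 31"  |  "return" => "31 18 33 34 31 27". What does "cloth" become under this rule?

16 25 28 33 21

r is letter #18 and maps to 31: an offset of 13. The number is (letter's place in the alphabet, a=1) + 13.
On cloth: c=3→16, l=12→25, o=15→28, t=20→33, h=8→21.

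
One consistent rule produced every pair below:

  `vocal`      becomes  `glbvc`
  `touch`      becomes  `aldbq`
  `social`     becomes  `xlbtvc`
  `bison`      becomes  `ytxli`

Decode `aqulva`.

throat

v(21)→g(6) and o(14)→l(11) fit y≡3x+21 (mod 26); the inverse of 3 mod 26 is 9. Each letter's alphabet position (a=0..z=25) is mapped through 3·x+21 mod 26 — an affine cipher.
Undoing it on aqulva: a(0)→9·(0−21)≡19=t; q(16)→9·(16−21)≡7=h; u(20)→9·(20−21)≡17=r; l(11)→9·(11−21)≡14=o; v(21)→9·(21−21)≡0=a; a(0)→9·(0−21)≡19=t (all mod 26).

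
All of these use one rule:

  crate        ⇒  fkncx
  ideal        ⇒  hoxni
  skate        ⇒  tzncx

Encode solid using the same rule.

tjiho

c(2)→f(5) and r(17)→k(10) fit y≡9x+13 (mod 26); the inverse of 9 mod 26 is 3. This is an affine cipher: with a=0,…,z=25, each position x becomes (9x+13) mod 26.
For solid: s(18)→9·18+13≡19=t; o(14)→9·14+13≡9=j; l(11)→9·11+13≡8=i; i(8)→9·8+13≡7=h; d(3)→9·3+13≡14=o (all mod 26).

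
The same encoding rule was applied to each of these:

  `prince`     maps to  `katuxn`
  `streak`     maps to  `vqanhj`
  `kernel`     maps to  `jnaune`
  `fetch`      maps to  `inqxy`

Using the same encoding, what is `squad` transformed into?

p(15)→k(10) and r(17)→a(0) fit y≡21x+7 (mod 26); the inverse of 21 mod 26 is 5. Treating letters as 0–25, the rule is x ↦ 21x + 7 (mod 26).
Applying it to squad: s(18)→21·18+7≡21=v; q(16)→21·16+7≡5=f; u(20)→21·20+7≡11=l; a(0)→21·0+7≡7=h; d(3)→21·3+7≡18=s (all mod 26).

vflhs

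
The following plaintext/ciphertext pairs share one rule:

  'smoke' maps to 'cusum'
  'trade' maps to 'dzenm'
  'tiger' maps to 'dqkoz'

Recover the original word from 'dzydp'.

truth

Shifts by position in smoke: pos 0: s→c (+10), pos 1: m→u (+8), pos 2: o→s (+4), pos 3: k→u (+10), pos 4: e→m (+8) — repeating every 3. A repeating key of period 3 is used — shifts +10, +8, +4 over and over.
Undoing it on dzydp: d−10=t, z−8=r, y−4=u, d−10=t, p−8=h.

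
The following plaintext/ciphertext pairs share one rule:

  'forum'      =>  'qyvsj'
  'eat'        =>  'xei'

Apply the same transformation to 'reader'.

The output letters match the input read backwards, each shifted +4: forum reversed is murof. The word is reversed, then every letter is shifted forward by 4.
For reader: reverse → redaer; then shift: r+4=v, e+4=i, d+4=h, a+4=e, e+4=i, r+4=v.

viheiv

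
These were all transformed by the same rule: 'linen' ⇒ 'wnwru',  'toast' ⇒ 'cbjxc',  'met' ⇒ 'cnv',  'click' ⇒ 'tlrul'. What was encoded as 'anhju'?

The output letters match the input read backwards, each shifted +9: linen reversed is nenil. The word is reversed, then every letter is shifted forward by 9.
Undoing it on anhju: shift back: a−9=r, n−9=e, h−9=y, j−9=a, u−9=l → reyal; then reverse → layer.

layer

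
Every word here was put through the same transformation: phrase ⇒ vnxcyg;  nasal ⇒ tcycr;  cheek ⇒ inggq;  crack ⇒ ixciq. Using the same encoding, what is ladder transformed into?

rcjjgx

The shift depends on letter class: consonant p→v is +6, but vowel a→c is +2. Two shifts are in play — +2 for a/e/i/o/u, +6 for every other letter.
For ladder: l(cons)+6=r, a(vowel)+2=c, d(cons)+6=j, d(cons)+6=j, e(vowel)+2=g, r(cons)+6=x.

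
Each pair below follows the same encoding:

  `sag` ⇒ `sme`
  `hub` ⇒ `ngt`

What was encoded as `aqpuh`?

The output letters match the input read backwards, each shifted +12: sag reversed is gas. Two steps: reverse the string, then apply a Caesar shift of +12.
Reversing it on aqpuh: shift back: a−12=o, q−12=e, p−12=d, u−12=i, h−12=v → oediv; then reverse → video.

video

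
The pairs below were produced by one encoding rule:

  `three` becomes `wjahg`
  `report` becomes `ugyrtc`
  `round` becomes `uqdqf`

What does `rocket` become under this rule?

uqlngc

It's a Vigenère-style cipher with numeric key [3,2,9]: position i shifts by key[i mod 3].
On rocket: r+3=u, o+2=q, c+9=l, k+3=n, e+2=g, t+9=c.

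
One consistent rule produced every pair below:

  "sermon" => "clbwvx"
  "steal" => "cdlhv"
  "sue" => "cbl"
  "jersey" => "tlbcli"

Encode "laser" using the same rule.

vhclb

The shift depends on letter class: consonant s→c is +10, but vowel e→l is +7. Two shifts are in play — +7 for a/e/i/o/u, +10 for every other letter.
On laser: l(cons)+10=v, a(vowel)+7=h, s(cons)+10=c, e(vowel)+7=l, r(cons)+10=b.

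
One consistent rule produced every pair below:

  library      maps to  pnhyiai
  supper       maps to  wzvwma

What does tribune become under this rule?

xwoicwo

In library: l→p is +4, i→n is +5, b→h is +6, r→y is +7 — the shift increases by 1 each position. Letter i (0-indexed) is shifted by i+4, so successive shifts are 4, 5, 6, ….
On tribune: t+4=x, r+5=w, i+6=o, b+7=i, u+8=c, n+9=w, e+10=o.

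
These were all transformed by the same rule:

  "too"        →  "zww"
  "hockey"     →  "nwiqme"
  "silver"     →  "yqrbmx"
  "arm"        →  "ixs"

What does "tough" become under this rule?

The shift depends on letter class: consonant t→z is +6, but vowel o→w is +8. Vowels shift forward by 8 and consonants shift forward by 6.
On tough: t(cons)+6=z, o(vowel)+8=w, u(vowel)+8=c, g(cons)+6=m, h(cons)+6=n.

zwcmn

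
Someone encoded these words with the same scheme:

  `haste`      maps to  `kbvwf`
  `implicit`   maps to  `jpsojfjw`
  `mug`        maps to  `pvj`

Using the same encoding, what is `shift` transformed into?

vkjiw

The shift depends on letter class: consonant h→k is +3, but vowel a→b is +1. Two shifts are in play — +1 for a/e/i/o/u, +3 for every other letter.
On shift: s(cons)+3=v, h(cons)+3=k, i(vowel)+1=j, f(cons)+3=i, t(cons)+3=w.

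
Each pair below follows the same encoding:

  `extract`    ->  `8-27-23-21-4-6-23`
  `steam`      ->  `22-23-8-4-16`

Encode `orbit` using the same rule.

18-21-5-12-23

e is letter #5 and maps to 8: an offset of 3. Each letter is replaced by its alphabet position (a=1..z=26) + 3.
On orbit: o=15→18, r=18→21, b=2→5, i=9→12, t=20→23.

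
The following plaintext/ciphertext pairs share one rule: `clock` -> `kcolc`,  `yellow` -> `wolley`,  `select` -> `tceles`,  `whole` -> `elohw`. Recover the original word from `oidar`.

radio

The output letters match the input read backwards: clock reversed is kcolc. It's just the letters in reverse order.
Reversing it on oidar: then reverse → radio.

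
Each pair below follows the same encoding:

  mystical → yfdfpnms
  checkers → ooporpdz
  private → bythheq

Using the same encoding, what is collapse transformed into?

Shifts by position in mystical: pos 0: m→y (+12), pos 1: y→f (+7), pos 2: s→d (+11), pos 3: t→f (+12), pos 4: i→p (+7), pos 5: c→n (+11) — repeating every 3. A repeating key of period 3 is used — shifts +12, +7, +11 over and over.
Applying it to collapse: c+12=o, o+7=v, l+11=w, l+12=x, a+7=h, p+11=a, s+12=e, e+7=l.

ovwxhael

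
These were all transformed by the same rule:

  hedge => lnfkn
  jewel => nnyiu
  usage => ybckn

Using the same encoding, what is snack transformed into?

wwcgt

Shifts by position in hedge: pos 0: h→l (+4), pos 1: e→n (+9), pos 2: d→f (+2), pos 3: g→k (+4), pos 4: e→n (+9) — repeating every 3. The shifts repeat in a cycle of length 3: positions 0,1,… shift by +4, +9, +2, then the pattern repeats.
Applying it to snack: s+4=w, n+9=w, a+2=c, c+4=g, k+9=t.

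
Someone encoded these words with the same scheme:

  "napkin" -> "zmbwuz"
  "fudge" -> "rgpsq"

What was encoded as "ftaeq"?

those

Compare letters: n→z is +12, a→m is +12, p→b is +12 — a constant shift. It's a constant shift of +12 (ROT12).
Decoding ftaeq: f−12=t, t−12=h, a−12=o, e−12=s, q−12=e.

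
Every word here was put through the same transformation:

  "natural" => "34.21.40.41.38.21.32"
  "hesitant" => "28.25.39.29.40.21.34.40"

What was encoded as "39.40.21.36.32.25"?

staple

n is letter #14 and maps to 34: an offset of 20. The number is (letter's place in the alphabet, a=1) + 20.
Decoding 39.40.21.36.32.25: 39→(39−20)÷1=19=s, 40→(40−20)÷1=20=t, 21→(21−20)÷1=1=a, 36→(36−20)÷1=16=p, 32→(32−20)÷1=12=l, 25→(25−20)÷1=5=e.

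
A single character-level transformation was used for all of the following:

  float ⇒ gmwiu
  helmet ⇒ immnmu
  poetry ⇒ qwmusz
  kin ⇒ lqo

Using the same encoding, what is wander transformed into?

The shift depends on letter class: consonant f→g is +1, but vowel o→w is +8. Two shifts are in play — +8 for a/e/i/o/u, +1 for every other letter.
For wander: w(cons)+1=x, a(vowel)+8=i, n(cons)+1=o, d(cons)+1=e, e(vowel)+8=m, r(cons)+1=s.

xioems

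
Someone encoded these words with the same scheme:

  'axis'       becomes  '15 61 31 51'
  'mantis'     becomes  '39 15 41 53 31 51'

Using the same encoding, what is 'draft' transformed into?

21 49 15 25 53

a(#1)→15 and x(#24)→61: differences scale by 2, so n = 2·pos + 13. Each letter becomes 2×(its alphabet position, a=1..z=26) + 13.
For draft: d=4→21, r=18→49, a=1→15, f=6→25, t=20→53.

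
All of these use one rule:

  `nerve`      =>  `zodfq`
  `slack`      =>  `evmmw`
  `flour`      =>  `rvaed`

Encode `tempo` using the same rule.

Shifts by position in nerve: pos 0: n→z (+12), pos 1: e→o (+10), pos 2: r→d (+12), pos 3: v→f (+10) — repeating every 2. A repeating key of period 2 is used — shifts +12, +10 over and over.
Applying it to tempo: t+12=f, e+10=o, m+12=y, p+10=z, o+12=a.

foyza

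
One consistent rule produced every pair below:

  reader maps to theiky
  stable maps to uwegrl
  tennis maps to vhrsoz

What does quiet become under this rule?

sxmjz

In reader: r→t is +2, e→h is +3, a→e is +4, d→i is +5 — the shift increases by 1 each position. Letter i (0-indexed) is shifted by i+2, so successive shifts are 2, 3, 4, ….
For quiet: q+2=s, u+3=x, i+4=m, e+5=j, t+6=z.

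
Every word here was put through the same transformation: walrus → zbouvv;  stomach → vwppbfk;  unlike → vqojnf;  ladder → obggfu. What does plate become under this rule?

The rule splits by letter class: vowels +1, consonants +3.
For plate: p(cons)+3=s, l(cons)+3=o, a(vowel)+1=b, t(cons)+3=w, e(vowel)+1=f.

sobwf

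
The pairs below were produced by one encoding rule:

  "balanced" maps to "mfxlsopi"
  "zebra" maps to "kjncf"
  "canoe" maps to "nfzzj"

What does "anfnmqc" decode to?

pitcher

Shifts by position in balanced: pos 0: b→m (+11), pos 1: a→f (+5), pos 2: l→x (+12), pos 3: a→l (+11), pos 4: n→s (+5), pos 5: c→o (+12) — repeating every 3. It's a Vigenère-style cipher with numeric key [11,5,12]: position i shifts by key[i mod 3].
Decoding anfnmqc: a−11=p, n−5=i, f−12=t, n−11=c, m−5=h, q−12=e, c−11=r.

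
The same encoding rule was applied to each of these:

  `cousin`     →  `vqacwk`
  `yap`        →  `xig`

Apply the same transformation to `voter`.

The output letters match the input read backwards, each shifted +8: cousin reversed is nisuoc. Two steps: reverse the string, then apply a Caesar shift of +8.
On voter: reverse → retov; then shift: r+8=z, e+8=m, t+8=b, o+8=w, v+8=d.

zmbwd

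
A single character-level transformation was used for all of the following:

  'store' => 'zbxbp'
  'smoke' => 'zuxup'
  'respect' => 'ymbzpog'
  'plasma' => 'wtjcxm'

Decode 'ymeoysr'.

In store: s→z is +7, t→b is +8, o→x is +9, r→b is +10 — the shift increases by 1 each position. Letter i (0-indexed) is shifted by i+7, so successive shifts are 7, 8, 9, ….
Reversing it on ymeoysr: y−7=r, m−8=e, e−9=v, o−10=e, y−11=n, s−12=g, r−13=e.

revenge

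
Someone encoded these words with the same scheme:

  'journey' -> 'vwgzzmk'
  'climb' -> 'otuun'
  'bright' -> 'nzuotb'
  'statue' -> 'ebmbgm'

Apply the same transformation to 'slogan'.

Shifts by position in journey: pos 0: j→v (+12), pos 1: o→w (+8), pos 2: u→g (+12), pos 3: r→z (+8) — repeating every 2. It's a Vigenère-style cipher with numeric key [12,8]: position i shifts by key[i mod 2].
Applying it to slogan: s+12=e, l+8=t, o+12=a, g+8=o, a+12=m, n+8=v.

etaomv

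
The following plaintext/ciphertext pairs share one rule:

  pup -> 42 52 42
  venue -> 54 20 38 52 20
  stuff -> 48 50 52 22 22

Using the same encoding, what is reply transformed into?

46 20 42 34 60

p(#16)→42 and u(#21)→52: differences scale by 2, so n = 2·pos + 10. The formula is n = 2×(alphabet index, a=1) + 10.
Applying it to reply: r=18→46, e=5→20, p=16→42, l=12→34, y=25→60.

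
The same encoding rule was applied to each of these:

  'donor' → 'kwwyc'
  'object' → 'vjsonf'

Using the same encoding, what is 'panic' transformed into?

Letter i (0-indexed) is shifted by i+7, so successive shifts are 7, 8, 9, ….
On panic: p+7=w, a+8=i, n+9=w, i+10=s, c+11=n.

wiwsn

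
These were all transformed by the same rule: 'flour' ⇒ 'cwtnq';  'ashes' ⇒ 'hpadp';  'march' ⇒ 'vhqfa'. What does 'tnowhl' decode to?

outlaw

f(5)→c(2) and l(11)→w(22) fit y≡25x+7 (mod 26); the inverse of 25 mod 26 is 25. This is an affine cipher: with a=0,…,z=25, each position x becomes (25x+7) mod 26.
Reversing it on tnowhl: t(19)→25·(19−7)≡14=o; n(13)→25·(13−7)≡20=u; o(14)→25·(14−7)≡19=t; w(22)→25·(22−7)≡11=l; h(7)→25·(7−7)≡0=a; l(11)→25·(11−7)≡22=w (all mod 26).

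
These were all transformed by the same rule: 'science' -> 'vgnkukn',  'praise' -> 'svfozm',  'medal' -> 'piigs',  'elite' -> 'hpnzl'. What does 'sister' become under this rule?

vmxzlz

In science: s→v is +3, c→g is +4, i→n is +5, e→k is +6 — the shift increases by 1 each position. Each letter shifts forward by (position + 3), i.e. 3, 4, 5, … — the shift grows by one for each successive letter.
Applying it to sister: s+3=v, i+4=m, s+5=x, t+6=z, e+7=l, r+8=z.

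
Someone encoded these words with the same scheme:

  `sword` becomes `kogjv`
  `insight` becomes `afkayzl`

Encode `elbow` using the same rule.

wdtgo

Compare letters: s→k is +18, w→o is +18, o→g is +18 — a constant shift. This is a Caesar cipher with shift 18.
On elbow: e+18=w, l+18=d, b+18=t, o+18=g, w+18=o.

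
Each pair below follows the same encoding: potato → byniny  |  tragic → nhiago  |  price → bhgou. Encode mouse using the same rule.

Each letter's alphabet position (a=0..z=25) is mapped through 3·x+8 mod 26 — an affine cipher.
Applying it to mouse: m(12)→3·12+8≡18=s; o(14)→3·14+8≡24=y; u(20)→3·20+8≡16=q; s(18)→3·18+8≡10=k; e(4)→3·4+8≡20=u (all mod 26).

syqku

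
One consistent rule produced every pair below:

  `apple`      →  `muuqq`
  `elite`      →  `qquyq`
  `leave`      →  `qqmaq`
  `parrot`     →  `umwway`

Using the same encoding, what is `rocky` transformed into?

wahpd

The shift depends on letter class: consonant p→u is +5, but vowel a→m is +12. The rule splits by letter class: vowels +12, consonants +5.
For rocky: r(cons)+5=w, o(vowel)+12=a, c(cons)+5=h, k(cons)+5=p, y(cons)+5=d.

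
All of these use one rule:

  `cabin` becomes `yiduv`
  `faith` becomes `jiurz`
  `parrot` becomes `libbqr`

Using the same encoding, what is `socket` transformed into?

wqykor

Each letter's alphabet position (a=0..z=25) is mapped through 21·x+8 mod 26 — an affine cipher.
On socket: s(18)→21·18+8≡22=w; o(14)→21·14+8≡16=q; c(2)→21·2+8≡24=y; k(10)→21·10+8≡10=k; e(4)→21·4+8≡14=o; t(19)→21·19+8≡17=r (all mod 26).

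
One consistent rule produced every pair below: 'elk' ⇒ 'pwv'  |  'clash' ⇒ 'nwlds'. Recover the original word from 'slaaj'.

Compare letters: e→p is +11, l→w is +11, k→v is +11 — a constant shift. Every letter moves 11 places later in the alphabet, wrapping around z→a.
Reversing it on slaaj: s−11=h, l−11=a, a−11=p, a−11=p, j−11=y.

happy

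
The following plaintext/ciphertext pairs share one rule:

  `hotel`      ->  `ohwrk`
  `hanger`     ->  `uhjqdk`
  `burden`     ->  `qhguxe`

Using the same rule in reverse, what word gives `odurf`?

The word is reversed, then every letter is shifted forward by 3.
Reversing it on odurf: shift back: o−3=l, d−3=a, u−3=r, r−3=o, f−3=c → laroc; then reverse → coral.

coral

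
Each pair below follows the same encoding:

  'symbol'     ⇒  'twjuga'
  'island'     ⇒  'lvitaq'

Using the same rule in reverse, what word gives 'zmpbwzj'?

brother

The output letters match the input read backwards, each shifted +8: symbol reversed is lobmys. Two steps: reverse the string, then apply a Caesar shift of +8.
Decoding zmpbwzj: shift back: z−8=r, m−8=e, p−8=h, b−8=t, w−8=o, z−8=r, j−8=b → rehtorb; then reverse → brother.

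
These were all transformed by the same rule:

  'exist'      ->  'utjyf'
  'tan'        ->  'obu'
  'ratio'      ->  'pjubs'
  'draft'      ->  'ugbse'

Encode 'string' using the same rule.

hojsut

The output letters match the input read backwards, each shifted +1: exist reversed is tsixe. Two steps: reverse the string, then apply a Caesar shift of +1.
Applying it to string: reverse → gnirts; then shift: g+1=h, n+1=o, i+1=j, r+1=s, t+1=u, s+1=t.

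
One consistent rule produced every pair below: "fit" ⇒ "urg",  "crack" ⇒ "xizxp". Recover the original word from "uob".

Each pair mirrors across the alphabet (f↔u, i↔r, t↔g): positions sum to 25. Each letter is replaced by its mirror in the alphabet: a↔z, b↔y, c↔x, and so on (the Atbash cipher).
Decoding uob: u↔f, o↔l, b↔y.

fly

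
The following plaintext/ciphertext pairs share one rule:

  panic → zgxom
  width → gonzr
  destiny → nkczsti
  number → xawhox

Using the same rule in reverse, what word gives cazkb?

super

Shifts by position in panic: pos 0: p→z (+10), pos 1: a→g (+6), pos 2: n→x (+10), pos 3: i→o (+6) — repeating every 2. The shifts repeat in a cycle of length 2: positions 0,1,… shift by +10, +6, then the pattern repeats.
Decoding cazkb: c−10=s, a−6=u, z−10=p, k−6=e, b−10=r.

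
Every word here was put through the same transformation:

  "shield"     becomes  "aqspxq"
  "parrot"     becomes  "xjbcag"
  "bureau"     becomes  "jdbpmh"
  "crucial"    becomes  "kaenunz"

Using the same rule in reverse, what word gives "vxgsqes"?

The shift increases by 1 at each position, starting from +8: 8, 9, 10, ….
Decoding vxgsqes: v−8=n, x−9=o, g−10=w, s−11=h, q−12=e, e−13=r, s−14=e.

nowhere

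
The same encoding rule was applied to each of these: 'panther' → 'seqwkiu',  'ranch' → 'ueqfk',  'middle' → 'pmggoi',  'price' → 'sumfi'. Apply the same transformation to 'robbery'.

The shift depends on letter class: consonant p→s is +3, but vowel a→e is +4. The rule splits by letter class: vowels +4, consonants +3.
Applying it to robbery: r(cons)+3=u, o(vowel)+4=s, b(cons)+3=e, b(cons)+3=e, e(vowel)+4=i, r(cons)+3=u, y(cons)+3=b.

useeiub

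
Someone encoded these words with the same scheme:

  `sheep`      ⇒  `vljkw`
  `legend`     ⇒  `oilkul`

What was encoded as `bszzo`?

In sheep: s→v is +3, h→l is +4, e→j is +5, e→k is +6 — the shift increases by 1 each position. Each letter shifts forward by (position + 3), i.e. 3, 4, 5, … — the shift grows by one for each successive letter.
Reversing it on bszzo: b−3=y, s−4=o, z−5=u, z−6=t, o−7=h.

youth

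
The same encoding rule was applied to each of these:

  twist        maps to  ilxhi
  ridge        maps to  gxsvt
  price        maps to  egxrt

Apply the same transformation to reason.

Each letter is shifted forward by 15 in the alphabet (a Caesar shift of +15).
For reason: r+15=g, e+15=t, a+15=p, s+15=h, o+15=d, n+15=c.

gtphdc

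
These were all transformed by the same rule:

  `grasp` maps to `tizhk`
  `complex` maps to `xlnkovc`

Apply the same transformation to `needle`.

mvvwov

Each pair mirrors across the alphabet (g↔t, r↔i, a↔z): positions sum to 25. Each letter is replaced by its mirror in the alphabet: a↔z, b↔y, c↔x, and so on (the Atbash cipher).
Applying it to needle: n↔m, e↔v, e↔v, d↔w, l↔o, e↔v.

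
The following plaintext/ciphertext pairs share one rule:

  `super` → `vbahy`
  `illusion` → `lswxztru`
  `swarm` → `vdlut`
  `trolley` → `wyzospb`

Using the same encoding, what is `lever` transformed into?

The shifts repeat in a cycle of length 3: positions 0,1,… shift by +3, +7, +11, then the pattern repeats.
On lever: l+3=o, e+7=l, v+11=g, e+3=h, r+7=y.

olghy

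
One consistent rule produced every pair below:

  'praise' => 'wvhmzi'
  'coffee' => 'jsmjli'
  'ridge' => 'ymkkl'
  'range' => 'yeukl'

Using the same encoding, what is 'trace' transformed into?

avhgl

Shifts by position in praise: pos 0: p→w (+7), pos 1: r→v (+4), pos 2: a→h (+7), pos 3: i→m (+4) — repeating every 2. A repeating key of period 2 is used — shifts +7, +4 over and over.
Applying it to trace: t+7=a, r+4=v, a+7=h, c+4=g, e+7=l.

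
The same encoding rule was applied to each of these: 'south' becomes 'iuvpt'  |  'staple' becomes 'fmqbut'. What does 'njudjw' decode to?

The output letters match the input read backwards, each shifted +1: south reversed is htuos. Read the word backwards and shift each letter +1.
Decoding njudjw: shift back: n−1=m, j−1=i, u−1=t, d−1=c, j−1=i, w−1=v → mitciv; then reverse → victim.

victim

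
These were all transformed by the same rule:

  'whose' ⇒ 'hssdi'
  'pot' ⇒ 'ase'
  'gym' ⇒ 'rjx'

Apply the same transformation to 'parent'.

The shift depends on letter class: consonant w→h is +11, but vowel o→s is +4. The rule splits by letter class: vowels +4, consonants +11.
Applying it to parent: p(cons)+11=a, a(vowel)+4=e, r(cons)+11=c, e(vowel)+4=i, n(cons)+11=y, t(cons)+11=e.

aeciye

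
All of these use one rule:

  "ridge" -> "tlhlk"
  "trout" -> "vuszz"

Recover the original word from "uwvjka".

The shift increases by 1 at each position, starting from +2: 2, 3, 4, ….
Decoding uwvjka: u−2=s, w−3=t, v−4=r, j−5=e, k−6=e, a−7=t.

street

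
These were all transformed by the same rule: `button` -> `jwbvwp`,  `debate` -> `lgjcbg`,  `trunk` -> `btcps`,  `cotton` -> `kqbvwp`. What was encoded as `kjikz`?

Shifts by position in button: pos 0: b→j (+8), pos 1: u→w (+2), pos 2: t→b (+8), pos 3: t→v (+2) — repeating every 2. It's a Vigenère-style cipher with numeric key [8,2]: position i shifts by key[i mod 2].
Decoding kjikz: k−8=c, j−2=h, i−8=a, k−2=i, z−8=r.

chair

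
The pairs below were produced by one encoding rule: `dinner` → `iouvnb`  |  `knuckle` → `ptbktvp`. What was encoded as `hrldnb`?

In dinner: d→i is +5, i→o is +6, n→u is +7, n→v is +8 — the shift increases by 1 each position. The shift increases by 1 at each position, starting from +5: 5, 6, 7, ….
Reversing it on hrldnb: h−5=c, r−6=l, l−7=e, d−8=v, n−9=e, b−10=r.

clever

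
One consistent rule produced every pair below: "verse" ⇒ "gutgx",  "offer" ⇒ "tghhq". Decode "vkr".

The output letters match the input read backwards, each shifted +2: verse reversed is esrev. Read the word backwards and shift each letter +2.
Decoding vkr: shift back: v−2=t, k−2=i, r−2=p → tip; then reverse → pit.

pit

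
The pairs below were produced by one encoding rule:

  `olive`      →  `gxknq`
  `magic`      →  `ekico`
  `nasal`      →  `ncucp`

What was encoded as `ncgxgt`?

The output letters match the input read backwards, each shifted +2: olive reversed is evilo. The word is reversed, then every letter is shifted forward by 2.
Decoding ncgxgt: shift back: n−2=l, c−2=a, g−2=e, x−2=v, g−2=e, t−2=r → laever; then reverse → reveal.

reveal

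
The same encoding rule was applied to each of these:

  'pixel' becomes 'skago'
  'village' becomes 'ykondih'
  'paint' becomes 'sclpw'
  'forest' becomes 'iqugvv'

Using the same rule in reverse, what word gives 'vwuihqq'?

surgeon

The shifts repeat in a cycle of length 2: positions 0,1,… shift by +3, +2, then the pattern repeats.
Undoing it on vwuihqq: v−3=s, w−2=u, u−3=r, i−2=g, h−3=e, q−2=o, q−3=n.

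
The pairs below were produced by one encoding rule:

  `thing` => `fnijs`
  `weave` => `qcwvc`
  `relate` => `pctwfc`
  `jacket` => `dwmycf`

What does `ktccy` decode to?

sleek

t(19)→f(5) and h(7)→n(13) fit y≡21x+22 (mod 26); the inverse of 21 mod 26 is 5. Each letter's alphabet position (a=0..z=25) is mapped through 21·x+22 mod 26 — an affine cipher.
Decoding ktccy: k(10)→5·(10−22)≡18=s; t(19)→5·(19−22)≡11=l; c(2)→5·(2−22)≡4=e; c(2)→5·(2−22)≡4=e; y(24)→5·(24−22)≡10=k (all mod 26).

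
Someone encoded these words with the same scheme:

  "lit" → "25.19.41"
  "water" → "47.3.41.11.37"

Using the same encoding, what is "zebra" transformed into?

53.11.5.37.3

l(#12)→25 and i(#9)→19: differences scale by 2, so n = 2·pos + 1. With a=1..z=26, the number is 2·pos + 1.
For zebra: z=26→53, e=5→11, b=2→5, r=18→37, a=1→3.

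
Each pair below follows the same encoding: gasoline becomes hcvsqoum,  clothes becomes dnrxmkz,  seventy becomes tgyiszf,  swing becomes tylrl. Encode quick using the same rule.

rwlgp

In gasoline: g→h is +1, a→c is +2, s→v is +3, o→s is +4 — the shift increases by 1 each position. Each letter shifts forward by (position + 1), i.e. 1, 2, 3, … — the shift grows by one for each successive letter.
For quick: q+1=r, u+2=w, i+3=l, c+4=g, k+5=p.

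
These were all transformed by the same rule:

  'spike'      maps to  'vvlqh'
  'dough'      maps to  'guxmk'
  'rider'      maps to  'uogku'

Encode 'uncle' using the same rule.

It's a Vigenère-style cipher with numeric key [3,6]: position i shifts by key[i mod 2].
Applying it to uncle: u+3=x, n+6=t, c+3=f, l+6=r, e+3=h.

xtfrh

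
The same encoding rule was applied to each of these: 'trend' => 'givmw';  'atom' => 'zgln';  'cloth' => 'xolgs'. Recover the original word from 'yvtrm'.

begin

Each pair mirrors across the alphabet (t↔g, r↔i, e↔v): positions sum to 25. Letters are reflected about the middle of the alphabet (position → 25−position): Atbash.
Reversing it on yvtrm: y↔b, v↔e, t↔g, r↔i, m↔n.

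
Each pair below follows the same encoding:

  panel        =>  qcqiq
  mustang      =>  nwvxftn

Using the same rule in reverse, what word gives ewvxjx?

duster

Letter i (0-indexed) is shifted by i+1, so successive shifts are 1, 2, 3, ….
Decoding ewvxjx: e−1=d, w−2=u, v−3=s, x−4=t, j−5=e, x−6=r.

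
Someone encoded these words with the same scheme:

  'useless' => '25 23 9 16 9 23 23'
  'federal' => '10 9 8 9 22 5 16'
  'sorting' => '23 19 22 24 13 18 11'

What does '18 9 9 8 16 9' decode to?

u is letter #21 and maps to 25: an offset of 4. The number is (letter's place in the alphabet, a=1) + 4.
Decoding 18 9 9 8 16 9: 18→(18−4)÷1=14=n, 9→(9−4)÷1=5=e, 9→(9−4)÷1=5=e, 8→(8−4)÷1=4=d, 16→(16−4)÷1=12=l, 9→(9−4)÷1=5=e.

needle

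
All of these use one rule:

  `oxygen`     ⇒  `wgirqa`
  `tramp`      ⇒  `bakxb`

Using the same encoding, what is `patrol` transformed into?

In oxygen: o→w is +8, x→g is +9, y→i is +10, g→r is +11 — the shift increases by 1 each position. Each letter shifts forward by (position + 8), i.e. 8, 9, 10, … — the shift grows by one for each successive letter.
Applying it to patrol: p+8=x, a+9=j, t+10=d, r+11=c, o+12=a, l+13=y.

xjdcay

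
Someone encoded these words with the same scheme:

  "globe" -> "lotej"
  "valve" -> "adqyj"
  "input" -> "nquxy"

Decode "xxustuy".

The shifts repeat in a cycle of length 2: positions 0,1,… shift by +5, +3, then the pattern repeats.
Undoing it on xxustuy: x−5=s, x−3=u, u−5=p, s−3=p, t−5=o, u−3=r, y−5=t.

support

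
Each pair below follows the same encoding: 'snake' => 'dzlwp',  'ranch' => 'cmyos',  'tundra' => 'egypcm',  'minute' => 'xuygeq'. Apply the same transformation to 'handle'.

It's a Vigenère-style cipher with numeric key [11,12]: position i shifts by key[i mod 2].
On handle: h+11=s, a+12=m, n+11=y, d+12=p, l+11=w, e+12=q.

smypwq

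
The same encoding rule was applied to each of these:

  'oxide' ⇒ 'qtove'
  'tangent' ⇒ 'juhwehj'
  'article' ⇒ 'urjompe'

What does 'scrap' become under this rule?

Treating letters as 0–25, the rule is x ↦ 9x + 20 (mod 26).
For scrap: s(18)→9·18+20≡0=a; c(2)→9·2+20≡12=m; r(17)→9·17+20≡17=r; a(0)→9·0+20≡20=u; p(15)→9·15+20≡25=z (all mod 26).

amruz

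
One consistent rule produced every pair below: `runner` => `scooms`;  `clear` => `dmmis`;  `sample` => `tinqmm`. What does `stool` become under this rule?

tuwwm

The shift depends on letter class: consonant r→s is +1, but vowel u→c is +8. Two shifts are in play — +8 for a/e/i/o/u, +1 for every other letter.
On stool: s(cons)+1=t, t(cons)+1=u, o(vowel)+8=w, o(vowel)+8=w, l(cons)+1=m.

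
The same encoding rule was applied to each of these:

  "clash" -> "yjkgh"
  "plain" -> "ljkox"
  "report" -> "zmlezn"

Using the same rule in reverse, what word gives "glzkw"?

Treating letters as 0–25, the rule is x ↦ 7x + 10 (mod 26).
Decoding glzkw: g(6)→15·(6−10)≡18=s; l(11)→15·(11−10)≡15=p; z(25)→15·(25−10)≡17=r; k(10)→15·(10−10)≡0=a; w(22)→15·(22−10)≡24=y (all mod 26).

spray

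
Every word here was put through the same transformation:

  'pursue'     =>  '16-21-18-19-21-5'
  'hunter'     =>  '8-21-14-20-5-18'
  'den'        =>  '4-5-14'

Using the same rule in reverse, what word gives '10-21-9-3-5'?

p is letter #16 and maps to 16: an offset of 0. Letters become their 1-indexed alphabet positions: a=1 … z=26.
Reversing it on 10-21-9-3-5: 10=j, 21=u, 9=i, 3=c, 5=e.

juice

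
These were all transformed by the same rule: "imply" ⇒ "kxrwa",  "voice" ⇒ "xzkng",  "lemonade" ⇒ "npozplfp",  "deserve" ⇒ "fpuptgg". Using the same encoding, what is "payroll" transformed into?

rlacqwn

Shifts by position in imply: pos 0: i→k (+2), pos 1: m→x (+11), pos 2: p→r (+2), pos 3: l→w (+11) — repeating every 2. A repeating key of period 2 is used — shifts +2, +11 over and over.
On payroll: p+2=r, a+11=l, y+2=a, r+11=c, o+2=q, l+11=w, l+2=n.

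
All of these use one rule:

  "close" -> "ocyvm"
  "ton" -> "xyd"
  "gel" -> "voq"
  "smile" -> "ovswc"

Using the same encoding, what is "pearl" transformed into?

vbkoz

The word is reversed, then every letter is shifted forward by 10.
Applying it to pearl: reverse → lraep; then shift: l+10=v, r+10=b, a+10=k, e+10=o, p+10=z.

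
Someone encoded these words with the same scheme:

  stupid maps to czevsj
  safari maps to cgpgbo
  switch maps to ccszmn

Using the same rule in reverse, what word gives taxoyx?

Shifts by position in stupid: pos 0: s→c (+10), pos 1: t→z (+6), pos 2: u→e (+10), pos 3: p→v (+6) — repeating every 2. The shifts repeat in a cycle of length 2: positions 0,1,… shift by +10, +6, then the pattern repeats.
Decoding taxoyx: t−10=j, a−6=u, x−10=n, o−6=i, y−10=o, x−6=r.

junior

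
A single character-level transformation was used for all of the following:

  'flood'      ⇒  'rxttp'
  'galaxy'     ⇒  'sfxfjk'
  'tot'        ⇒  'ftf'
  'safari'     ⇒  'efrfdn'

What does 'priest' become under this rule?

bdnjef

Vowels shift forward by 5 and consonants shift forward by 12.
On priest: p(cons)+12=b, r(cons)+12=d, i(vowel)+5=n, e(vowel)+5=j, s(cons)+12=e, t(cons)+12=f.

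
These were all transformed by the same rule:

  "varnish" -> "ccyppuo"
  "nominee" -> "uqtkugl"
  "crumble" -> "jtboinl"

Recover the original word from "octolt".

Shifts by position in varnish: pos 0: v→c (+7), pos 1: a→c (+2), pos 2: r→y (+7), pos 3: n→p (+2) — repeating every 2. It's a Vigenère-style cipher with numeric key [7,2]: position i shifts by key[i mod 2].
Reversing it on octolt: o−7=h, c−2=a, t−7=m, o−2=m, l−7=e, t−2=r.

hammer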